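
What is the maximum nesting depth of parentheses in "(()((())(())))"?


Input: "(()((())(())))"
Tracking depth:
  Position 0 '(': depth becomes 1
  Position 1 '(': depth becomes 2
  Position 2 ')': depth becomes 1
  Position 3 '(': depth becomes 2
  Position 4 '(': depth becomes 3
  Position 5 '(': depth becomes 4
  Position 6 ')': depth becomes 3
  Position 7 ')': depth becomes 2
  Position 8 '(': depth becomes 3
  Position 9 '(': depth becomes 4
  Position 10 ')': depth becomes 3
  Position 11 ')': depth becomes 2
  Position 12 ')': depth becomes 1
  Position 13 ')': depth becomes 0
Maximum depth reached: 4

4


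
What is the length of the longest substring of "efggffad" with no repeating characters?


Input: "efggffad"
Sliding window (track last position of each char):
  Position 0 ('e'): window [0,0] length 1 -- new best
  Position 1 ('f'): window [0,1] length 2 -- new best
  Position 2 ('g'): window [0,2] length 3 -- new best
  Position 3 ('g'): repeat (last at 2), move window start to 3
  Position 3 ('g'): window [3,3] length 1
  Position 4 ('f'): window [3,4] length 2
  Position 5 ('f'): repeat (last at 4), move window start to 5
  Position 5 ('f'): window [5,5] length 1
  Position 6 ('a'): window [5,6] length 2
  Position 7 ('d'): window [5,7] length 3
Longest substring with no repeats: "efg" with length 3

3


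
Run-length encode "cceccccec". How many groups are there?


Input: cceccccec
Scanning for consecutive runs:
  Group 1: 'c' x 2 (positions 0-1)
  Group 2: 'e' x 1 (positions 2-2)
  Group 3: 'c' x 4 (positions 3-6)
  Group 4: 'e' x 1 (positions 7-7)
  Group 5: 'c' x 1 (positions 8-8)
Total groups: 5

5


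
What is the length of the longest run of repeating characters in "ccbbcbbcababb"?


Input: "ccbbcbbcababb"
Scanning for longest run:
  Position 1 ('c'): continues run of 'c', length=2
  Position 2 ('b'): new char, reset run to 1
  Position 3 ('b'): continues run of 'b', length=2
  Position 4 ('c'): new char, reset run to 1
  Position 5 ('b'): new char, reset run to 1
  Position 6 ('b'): continues run of 'b', length=2
  Position 7 ('c'): new char, reset run to 1
  Position 8 ('a'): new char, reset run to 1
  Position 9 ('b'): new char, reset run to 1
  Position 10 ('a'): new char, reset run to 1
  Position 11 ('b'): new char, reset run to 1
  Position 12 ('b'): continues run of 'b', length=2
Longest run: 'c' with length 2

2


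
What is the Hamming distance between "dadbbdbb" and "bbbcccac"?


Comparing "dadbbdbb" and "bbbcccac" position by position:
  Position 0: 'd' vs 'b' => differ
  Position 1: 'a' vs 'b' => differ
  Position 2: 'd' vs 'b' => differ
  Position 3: 'b' vs 'c' => differ
  Position 4: 'b' vs 'c' => differ
  Position 5: 'd' vs 'c' => differ
  Position 6: 'b' vs 'a' => differ
  Position 7: 'b' vs 'c' => differ
Total differences (Hamming distance): 8

8


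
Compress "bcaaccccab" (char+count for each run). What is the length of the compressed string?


Input: bcaaccccab
Runs:
  'b' x 1 => "b1"
  'c' x 1 => "c1"
  'a' x 2 => "a2"
  'c' x 4 => "c4"
  'a' x 1 => "a1"
  'b' x 1 => "b1"
Compressed: "b1c1a2c4a1b1"
Compressed length: 12

12


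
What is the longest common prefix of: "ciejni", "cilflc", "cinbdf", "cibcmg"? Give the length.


Words: ciejni, cilflc, cinbdf, cibcmg
  Position 0: all 'c' => match
  Position 1: all 'i' => match
  Position 2: ('e', 'l', 'n', 'b') => mismatch, stop
LCP = "ci" (length 2)

2


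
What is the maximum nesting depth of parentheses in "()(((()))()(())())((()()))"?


Input: "()(((()))()(())())((()()))"
Tracking depth:
  Position 0 '(': depth becomes 1
  Position 1 ')': depth becomes 0
  Position 2 '(': depth becomes 1
  Position 3 '(': depth becomes 2
  Position 4 '(': depth becomes 3
  Position 5 '(': depth becomes 4
  Position 6 ')': depth becomes 3
  Position 7 ')': depth becomes 2
  Position 8 ')': depth becomes 1
  Position 9 '(': depth becomes 2
  Position 10 ')': depth becomes 1
  Position 11 '(': depth becomes 2
  Position 12 '(': depth becomes 3
  Position 13 ')': depth becomes 2
  Position 14 ')': depth becomes 1
  Position 15 '(': depth becomes 2
  Position 16 ')': depth becomes 1
  Position 17 ')': depth becomes 0
  Position 18 '(': depth becomes 1
  Position 19 '(': depth becomes 2
  Position 20 '(': depth becomes 3
  Position 21 ')': depth becomes 2
  Position 22 '(': depth becomes 3
  Position 23 ')': depth becomes 2
  Position 24 ')': depth becomes 1
  Position 25 ')': depth becomes 0
Maximum depth reached: 4

4


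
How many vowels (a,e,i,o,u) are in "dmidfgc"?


Input: dmidfgc
Checking each character:
  'd' at position 0: consonant
  'm' at position 1: consonant
  'i' at position 2: vowel (running total: 1)
  'd' at position 3: consonant
  'f' at position 4: consonant
  'g' at position 5: consonant
  'c' at position 6: consonant
Total vowels: 1

1


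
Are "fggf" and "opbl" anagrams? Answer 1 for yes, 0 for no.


Strings: "fggf", "opbl"
Sorted first:  ffgg
Sorted second: blop
Differ at position 0: 'f' vs 'b' => not anagrams

0


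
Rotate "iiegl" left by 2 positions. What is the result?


Input: "iiegl", rotate left by 2
First 2 characters: "ii"
Remaining characters: "egl"
Concatenate remaining + first: "egl" + "ii" = "eglii"

eglii


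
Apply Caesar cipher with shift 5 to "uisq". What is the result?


Caesar cipher: shift "uisq" by 5
  'u' (pos 20) + 5 = pos 25 = 'z'
  'i' (pos 8) + 5 = pos 13 = 'n'
  's' (pos 18) + 5 = pos 23 = 'x'
  'q' (pos 16) + 5 = pos 21 = 'v'
Result: znxv

znxv


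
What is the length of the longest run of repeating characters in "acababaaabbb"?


Input: "acababaaabbb"
Scanning for longest run:
  Position 1 ('c'): new char, reset run to 1
  Position 2 ('a'): new char, reset run to 1
  Position 3 ('b'): new char, reset run to 1
  Position 4 ('a'): new char, reset run to 1
  Position 5 ('b'): new char, reset run to 1
  Position 6 ('a'): new char, reset run to 1
  Position 7 ('a'): continues run of 'a', length=2
  Position 8 ('a'): continues run of 'a', length=3
  Position 9 ('b'): new char, reset run to 1
  Position 10 ('b'): continues run of 'b', length=2
  Position 11 ('b'): continues run of 'b', length=3
Longest run: 'a' with length 3

3


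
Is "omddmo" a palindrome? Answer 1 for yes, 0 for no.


Input: omddmo
Reversed: omddmo
  Compare pos 0 ('o') with pos 5 ('o'): match
  Compare pos 1 ('m') with pos 4 ('m'): match
  Compare pos 2 ('d') with pos 3 ('d'): match
Result: palindrome

1


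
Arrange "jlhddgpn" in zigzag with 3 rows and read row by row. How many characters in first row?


Zigzag "jlhddgpn" into 3 rows:
Placing characters:
  'j' => row 0
  'l' => row 1
  'h' => row 2
  'd' => row 1
  'd' => row 0
  'g' => row 1
  'p' => row 2
  'n' => row 1
Rows:
  Row 0: "jd"
  Row 1: "ldgn"
  Row 2: "hp"
First row length: 2

2


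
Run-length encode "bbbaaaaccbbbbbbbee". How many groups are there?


Input: bbbaaaaccbbbbbbbee
Scanning for consecutive runs:
  Group 1: 'b' x 3 (positions 0-2)
  Group 2: 'a' x 4 (positions 3-6)
  Group 3: 'c' x 2 (positions 7-8)
  Group 4: 'b' x 7 (positions 9-15)
  Group 5: 'e' x 2 (positions 16-17)
Total groups: 5

5


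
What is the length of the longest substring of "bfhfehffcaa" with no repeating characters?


Input: "bfhfehffcaa"
Sliding window (track last position of each char):
  Position 0 ('b'): window [0,0] length 1 -- new best
  Position 1 ('f'): window [0,1] length 2 -- new best
  Position 2 ('h'): window [0,2] length 3 -- new best
  Position 3 ('f'): repeat (last at 1), move window start to 2
  Position 3 ('f'): window [2,3] length 2
  Position 4 ('e'): window [2,4] length 3
  Position 5 ('h'): repeat (last at 2), move window start to 3
  Position 5 ('h'): window [3,5] length 3
  Position 6 ('f'): repeat (last at 3), move window start to 4
  Position 6 ('f'): window [4,6] length 3
  Position 7 ('f'): repeat (last at 6), move window start to 7
  Position 7 ('f'): window [7,7] length 1
  Position 8 ('c'): window [7,8] length 2
  Position 9 ('a'): window [7,9] length 3
  Position 10 ('a'): repeat (last at 9), move window start to 10
  Position 10 ('a'): window [10,10] length 1
Longest substring with no repeats: "bfh" with length 3

3


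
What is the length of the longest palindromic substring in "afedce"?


Input: "afedce"
Checking substrings for palindromes:
  No multi-char palindromic substrings found
Longest palindromic substring: "a" with length 1

1


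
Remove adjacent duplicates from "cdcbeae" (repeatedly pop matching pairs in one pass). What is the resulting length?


Input: cdcbeae
Stack-based adjacent duplicate removal:
  Read 'c': push. Stack: c
  Read 'd': push. Stack: cd
  Read 'c': push. Stack: cdc
  Read 'b': push. Stack: cdcb
  Read 'e': push. Stack: cdcbe
  Read 'a': push. Stack: cdcbea
  Read 'e': push. Stack: cdcbeae
Final stack: "cdcbeae" (length 7)

7


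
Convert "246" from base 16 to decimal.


Input: "246" in base 16
Positional expansion:
  Digit '2' (value 2) x 16^2 = 512
  Digit '4' (value 4) x 16^1 = 64
  Digit '6' (value 6) x 16^0 = 6
Sum = 582

582


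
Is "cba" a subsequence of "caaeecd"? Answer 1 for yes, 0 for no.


Check if "cba" is a subsequence of "caaeecd"
Greedy scan:
  Position 0 ('c'): matches sub[0] = 'c'
  Position 1 ('a'): no match needed
  Position 2 ('a'): no match needed
  Position 3 ('e'): no match needed
  Position 4 ('e'): no match needed
  Position 5 ('c'): no match needed
  Position 6 ('d'): no match needed
Only matched 1/3 characters => not a subsequence

0


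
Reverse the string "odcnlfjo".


Input: odcnlfjo
Reading characters right to left:
  Position 7: 'o'
  Position 6: 'j'
  Position 5: 'f'
  Position 4: 'l'
  Position 3: 'n'
  Position 2: 'c'
  Position 1: 'd'
  Position 0: 'o'
Reversed: ojflncdo

ojflncdo


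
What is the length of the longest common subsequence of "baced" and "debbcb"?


LCS of "baced" and "debbcb"
DP table:
           d    e    b    b    c    b
      0    0    0    0    0    0    0
  b   0    0    0    1    1    1    1
  a   0    0    0    1    1    1    1
  c   0    0    0    1    1    2    2
  e   0    0    1    1    1    2    2
  d   0    1    1    1    1    2    2
LCS length = dp[5][6] = 2

2


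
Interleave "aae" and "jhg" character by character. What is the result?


Interleaving "aae" and "jhg":
  Position 0: 'a' from first, 'j' from second => "aj"
  Position 1: 'a' from first, 'h' from second => "ah"
  Position 2: 'e' from first, 'g' from second => "eg"
Result: ajaheg

ajaheg


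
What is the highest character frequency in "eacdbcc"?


Input: eacdbcc
Character counts:
  'a': 1
  'b': 1
  'c': 3
  'd': 1
  'e': 1
Maximum frequency: 3

3


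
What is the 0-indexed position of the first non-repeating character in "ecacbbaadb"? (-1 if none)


Input: ecacbbaadb
Character frequencies:
  'a': 3
  'b': 3
  'c': 2
  'd': 1
  'e': 1
Scanning left to right for freq == 1:
  Position 0 ('e'): unique! => answer = 0

0


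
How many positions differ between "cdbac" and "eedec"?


Comparing "cdbac" and "eedec" position by position:
  Position 0: 'c' vs 'e' => DIFFER
  Position 1: 'd' vs 'e' => DIFFER
  Position 2: 'b' vs 'd' => DIFFER
  Position 3: 'a' vs 'e' => DIFFER
  Position 4: 'c' vs 'c' => same
Positions that differ: 4

4


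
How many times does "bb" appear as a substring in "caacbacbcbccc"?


Searching for "bb" in "caacbacbcbccc"
Scanning each position:
  Position 0: "ca" => no
  Position 1: "aa" => no
  Position 2: "ac" => no
  Position 3: "cb" => no
  Position 4: "ba" => no
  Position 5: "ac" => no
  Position 6: "cb" => no
  Position 7: "bc" => no
  Position 8: "cb" => no
  Position 9: "bc" => no
  Position 10: "cc" => no
  Position 11: "cc" => no
Total occurrences: 0

0


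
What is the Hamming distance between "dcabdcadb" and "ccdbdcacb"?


Comparing "dcabdcadb" and "ccdbdcacb" position by position:
  Position 0: 'd' vs 'c' => differ
  Position 1: 'c' vs 'c' => same
  Position 2: 'a' vs 'd' => differ
  Position 3: 'b' vs 'b' => same
  Position 4: 'd' vs 'd' => same
  Position 5: 'c' vs 'c' => same
  Position 6: 'a' vs 'a' => same
  Position 7: 'd' vs 'c' => differ
  Position 8: 'b' vs 'b' => same
Total differences (Hamming distance): 3

3


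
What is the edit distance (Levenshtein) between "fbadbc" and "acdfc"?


Computing edit distance: "fbadbc" -> "acdfc"
DP table:
           a    c    d    f    c
      0    1    2    3    4    5
  f   1    1    2    3    3    4
  b   2    2    2    3    4    4
  a   3    2    3    3    4    5
  d   4    3    3    3    4    5
  b   5    4    4    4    4    5
  c   6    5    4    5    5    4
Edit distance = dp[6][5] = 4

4


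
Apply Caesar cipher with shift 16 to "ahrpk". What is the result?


Caesar cipher: shift "ahrpk" by 16
  'a' (pos 0) + 16 = pos 16 = 'q'
  'h' (pos 7) + 16 = pos 23 = 'x'
  'r' (pos 17) + 16 = pos 7 = 'h'
  'p' (pos 15) + 16 = pos 5 = 'f'
  'k' (pos 10) + 16 = pos 0 = 'a'
Result: qxhfa

qxhfa


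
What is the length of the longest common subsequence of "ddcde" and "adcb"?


LCS of "ddcde" and "adcb"
DP table:
           a    d    c    b
      0    0    0    0    0
  d   0    0    1    1    1
  d   0    0    1    1    1
  c   0    0    1    2    2
  d   0    0    1    2    2
  e   0    0    1    2    2
LCS length = dp[5][4] = 2

2


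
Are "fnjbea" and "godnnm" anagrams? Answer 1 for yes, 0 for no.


Strings: "fnjbea", "godnnm"
Sorted first:  abefjn
Sorted second: dgmnno
Differ at position 0: 'a' vs 'd' => not anagrams

0


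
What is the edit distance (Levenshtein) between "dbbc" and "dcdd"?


Computing edit distance: "dbbc" -> "dcdd"
DP table:
           d    c    d    d
      0    1    2    3    4
  d   1    0    1    2    3
  b   2    1    1    2    3
  b   3    2    2    2    3
  c   4    3    2    3    3
Edit distance = dp[4][4] = 3

3


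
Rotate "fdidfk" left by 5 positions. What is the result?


Input: "fdidfk", rotate left by 5
First 5 characters: "fdidf"
Remaining characters: "k"
Concatenate remaining + first: "k" + "fdidf" = "kfdidf"

kfdidf


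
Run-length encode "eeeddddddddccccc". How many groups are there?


Input: eeeddddddddccccc
Scanning for consecutive runs:
  Group 1: 'e' x 3 (positions 0-2)
  Group 2: 'd' x 8 (positions 3-10)
  Group 3: 'c' x 5 (positions 11-15)
Total groups: 3

3


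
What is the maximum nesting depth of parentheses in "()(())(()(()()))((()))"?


Input: "()(())(()(()()))((()))"
Tracking depth:
  Position 0 '(': depth becomes 1
  Position 1 ')': depth becomes 0
  Position 2 '(': depth becomes 1
  Position 3 '(': depth becomes 2
  Position 4 ')': depth becomes 1
  Position 5 ')': depth becomes 0
  Position 6 '(': depth becomes 1
  Position 7 '(': depth becomes 2
  Position 8 ')': depth becomes 1
  Position 9 '(': depth becomes 2
  Position 10 '(': depth becomes 3
  Position 11 ')': depth becomes 2
  Position 12 '(': depth becomes 3
  Position 13 ')': depth becomes 2
  Position 14 ')': depth becomes 1
  Position 15 ')': depth becomes 0
  Position 16 '(': depth becomes 1
  Position 17 '(': depth becomes 2
  Position 18 '(': depth becomes 3
  Position 19 ')': depth becomes 2
  Position 20 ')': depth becomes 1
  Position 21 ')': depth becomes 0
Maximum depth reached: 3

3


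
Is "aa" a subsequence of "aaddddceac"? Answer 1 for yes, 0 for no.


Check if "aa" is a subsequence of "aaddddceac"
Greedy scan:
  Position 0 ('a'): matches sub[0] = 'a'
  Position 1 ('a'): matches sub[1] = 'a'
  Position 2 ('d'): no match needed
  Position 3 ('d'): no match needed
  Position 4 ('d'): no match needed
  Position 5 ('d'): no match needed
  Position 6 ('c'): no match needed
  Position 7 ('e'): no match needed
  Position 8 ('a'): no match needed
  Position 9 ('c'): no match needed
All 2 characters matched => is a subsequence

1


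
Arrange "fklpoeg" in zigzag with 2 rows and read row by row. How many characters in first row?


Zigzag "fklpoeg" into 2 rows:
Placing characters:
  'f' => row 0
  'k' => row 1
  'l' => row 0
  'p' => row 1
  'o' => row 0
  'e' => row 1
  'g' => row 0
Rows:
  Row 0: "flog"
  Row 1: "kpe"
First row length: 4

4


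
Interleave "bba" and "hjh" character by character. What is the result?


Interleaving "bba" and "hjh":
  Position 0: 'b' from first, 'h' from second => "bh"
  Position 1: 'b' from first, 'j' from second => "bj"
  Position 2: 'a' from first, 'h' from second => "ah"
Result: bhbjah

bhbjah


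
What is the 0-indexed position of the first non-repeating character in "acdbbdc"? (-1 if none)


Input: acdbbdc
Character frequencies:
  'a': 1
  'b': 2
  'c': 2
  'd': 2
Scanning left to right for freq == 1:
  Position 0 ('a'): unique! => answer = 0

0


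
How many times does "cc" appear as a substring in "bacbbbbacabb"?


Searching for "cc" in "bacbbbbacabb"
Scanning each position:
  Position 0: "ba" => no
  Position 1: "ac" => no
  Position 2: "cb" => no
  Position 3: "bb" => no
  Position 4: "bb" => no
  Position 5: "bb" => no
  Position 6: "ba" => no
  Position 7: "ac" => no
  Position 8: "ca" => no
  Position 9: "ab" => no
  Position 10: "bb" => no
Total occurrences: 0

0


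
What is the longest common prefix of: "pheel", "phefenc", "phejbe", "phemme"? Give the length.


Words: pheel, phefenc, phejbe, phemme
  Position 0: all 'p' => match
  Position 1: all 'h' => match
  Position 2: all 'e' => match
  Position 3: ('e', 'f', 'j', 'm') => mismatch, stop
LCP = "phe" (length 3)

3


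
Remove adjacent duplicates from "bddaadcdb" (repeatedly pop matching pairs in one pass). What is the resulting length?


Input: bddaadcdb
Stack-based adjacent duplicate removal:
  Read 'b': push. Stack: b
  Read 'd': push. Stack: bd
  Read 'd': matches stack top 'd' => pop. Stack: b
  Read 'a': push. Stack: ba
  Read 'a': matches stack top 'a' => pop. Stack: b
  Read 'd': push. Stack: bd
  Read 'c': push. Stack: bdc
  Read 'd': push. Stack: bdcd
  Read 'b': push. Stack: bdcdb
Final stack: "bdcdb" (length 5)

5


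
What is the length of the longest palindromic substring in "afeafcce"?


Input: "afeafcce"
Checking substrings for palindromes:
  [5:7] "cc" (len 2) => palindrome
Longest palindromic substring: "cc" with length 2

2


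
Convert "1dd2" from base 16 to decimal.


Input: "1dd2" in base 16
Positional expansion:
  Digit '1' (value 1) x 16^3 = 4096
  Digit 'd' (value 13) x 16^2 = 3328
  Digit 'd' (value 13) x 16^1 = 208
  Digit '2' (value 2) x 16^0 = 2
Sum = 7634

7634


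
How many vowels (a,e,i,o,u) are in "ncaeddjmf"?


Input: ncaeddjmf
Checking each character:
  'n' at position 0: consonant
  'c' at position 1: consonant
  'a' at position 2: vowel (running total: 1)
  'e' at position 3: vowel (running total: 2)
  'd' at position 4: consonant
  'd' at position 5: consonant
  'j' at position 6: consonant
  'm' at position 7: consonant
  'f' at position 8: consonant
Total vowels: 2

2


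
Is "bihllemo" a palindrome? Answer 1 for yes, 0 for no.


Input: bihllemo
Reversed: omellhib
  Compare pos 0 ('b') with pos 7 ('o'): MISMATCH
  Compare pos 1 ('i') with pos 6 ('m'): MISMATCH
  Compare pos 2 ('h') with pos 5 ('e'): MISMATCH
  Compare pos 3 ('l') with pos 4 ('l'): match
Result: not a palindrome

0


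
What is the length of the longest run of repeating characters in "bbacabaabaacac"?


Input: "bbacabaabaacac"
Scanning for longest run:
  Position 1 ('b'): continues run of 'b', length=2
  Position 2 ('a'): new char, reset run to 1
  Position 3 ('c'): new char, reset run to 1
  Position 4 ('a'): new char, reset run to 1
  Position 5 ('b'): new char, reset run to 1
  Position 6 ('a'): new char, reset run to 1
  Position 7 ('a'): continues run of 'a', length=2
  Position 8 ('b'): new char, reset run to 1
  Position 9 ('a'): new char, reset run to 1
  Position 10 ('a'): continues run of 'a', length=2
  Position 11 ('c'): new char, reset run to 1
  Position 12 ('a'): new char, reset run to 1
  Position 13 ('c'): new char, reset run to 1
Longest run: 'b' with length 2

2


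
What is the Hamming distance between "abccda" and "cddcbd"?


Comparing "abccda" and "cddcbd" position by position:
  Position 0: 'a' vs 'c' => differ
  Position 1: 'b' vs 'd' => differ
  Position 2: 'c' vs 'd' => differ
  Position 3: 'c' vs 'c' => same
  Position 4: 'd' vs 'b' => differ
  Position 5: 'a' vs 'd' => differ
Total differences (Hamming distance): 5

5


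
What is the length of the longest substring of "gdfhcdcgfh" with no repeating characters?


Input: "gdfhcdcgfh"
Sliding window (track last position of each char):
  Position 0 ('g'): window [0,0] length 1 -- new best
  Position 1 ('d'): window [0,1] length 2 -- new best
  Position 2 ('f'): window [0,2] length 3 -- new best
  Position 3 ('h'): window [0,3] length 4 -- new best
  Position 4 ('c'): window [0,4] length 5 -- new best
  Position 5 ('d'): repeat (last at 1), move window start to 2
  Position 5 ('d'): window [2,5] length 4
  Position 6 ('c'): repeat (last at 4), move window start to 5
  Position 6 ('c'): window [5,6] length 2
  Position 7 ('g'): window [5,7] length 3
  Position 8 ('f'): window [5,8] length 4
  Position 9 ('h'): window [5,9] length 5
Longest substring with no repeats: "gdfhc" with length 5

5


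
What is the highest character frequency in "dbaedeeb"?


Input: dbaedeeb
Character counts:
  'a': 1
  'b': 2
  'd': 2
  'e': 3
Maximum frequency: 3

3


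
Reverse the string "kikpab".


Input: kikpab
Reading characters right to left:
  Position 5: 'b'
  Position 4: 'a'
  Position 3: 'p'
  Position 2: 'k'
  Position 1: 'i'
  Position 0: 'k'
Reversed: bapkik

bapkik


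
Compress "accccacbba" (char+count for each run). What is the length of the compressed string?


Input: accccacbba
Runs:
  'a' x 1 => "a1"
  'c' x 4 => "c4"
  'a' x 1 => "a1"
  'c' x 1 => "c1"
  'b' x 2 => "b2"
  'a' x 1 => "a1"
Compressed: "a1c4a1c1b2a1"
Compressed length: 12

12


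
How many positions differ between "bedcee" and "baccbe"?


Comparing "bedcee" and "baccbe" position by position:
  Position 0: 'b' vs 'b' => same
  Position 1: 'e' vs 'a' => DIFFER
  Position 2: 'd' vs 'c' => DIFFER
  Position 3: 'c' vs 'c' => same
  Position 4: 'e' vs 'b' => DIFFER
  Position 5: 'e' vs 'e' => same
Positions that differ: 3

3


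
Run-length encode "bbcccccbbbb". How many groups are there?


Input: bbcccccbbbb
Scanning for consecutive runs:
  Group 1: 'b' x 2 (positions 0-1)
  Group 2: 'c' x 5 (positions 2-6)
  Group 3: 'b' x 4 (positions 7-10)
Total groups: 3

3


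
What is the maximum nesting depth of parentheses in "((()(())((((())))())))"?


Input: "((()(())((((())))())))"
Tracking depth:
  Position 0 '(': depth becomes 1
  Position 1 '(': depth becomes 2
  Position 2 '(': depth becomes 3
  Position 3 ')': depth becomes 2
  Position 4 '(': depth becomes 3
  Position 5 '(': depth becomes 4
  Position 6 ')': depth becomes 3
  Position 7 ')': depth becomes 2
  Position 8 '(': depth becomes 3
  Position 9 '(': depth becomes 4
  Position 10 '(': depth becomes 5
  Position 11 '(': depth becomes 6
  Position 12 '(': depth becomes 7
  Position 13 ')': depth becomes 6
  Position 14 ')': depth becomes 5
  Position 15 ')': depth becomes 4
  Position 16 ')': depth becomes 3
  Position 17 '(': depth becomes 4
  Position 18 ')': depth becomes 3
  Position 19 ')': depth becomes 2
  Position 20 ')': depth becomes 1
  Position 21 ')': depth becomes 0
Maximum depth reached: 7

7


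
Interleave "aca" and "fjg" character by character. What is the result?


Interleaving "aca" and "fjg":
  Position 0: 'a' from first, 'f' from second => "af"
  Position 1: 'c' from first, 'j' from second => "cj"
  Position 2: 'a' from first, 'g' from second => "ag"
Result: afcjag

afcjag


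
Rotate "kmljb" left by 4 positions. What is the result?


Input: "kmljb", rotate left by 4
First 4 characters: "kmlj"
Remaining characters: "b"
Concatenate remaining + first: "b" + "kmlj" = "bkmlj"

bkmlj


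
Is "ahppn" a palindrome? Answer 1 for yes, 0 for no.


Input: ahppn
Reversed: nppha
  Compare pos 0 ('a') with pos 4 ('n'): MISMATCH
  Compare pos 1 ('h') with pos 3 ('p'): MISMATCH
Result: not a palindrome

0


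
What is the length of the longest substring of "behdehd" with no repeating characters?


Input: "behdehd"
Sliding window (track last position of each char):
  Position 0 ('b'): window [0,0] length 1 -- new best
  Position 1 ('e'): window [0,1] length 2 -- new best
  Position 2 ('h'): window [0,2] length 3 -- new best
  Position 3 ('d'): window [0,3] length 4 -- new best
  Position 4 ('e'): repeat (last at 1), move window start to 2
  Position 4 ('e'): window [2,4] length 3
  Position 5 ('h'): repeat (last at 2), move window start to 3
  Position 5 ('h'): window [3,5] length 3
  Position 6 ('d'): repeat (last at 3), move window start to 4
  Position 6 ('d'): window [4,6] length 3
Longest substring with no repeats: "behd" with length 4

4


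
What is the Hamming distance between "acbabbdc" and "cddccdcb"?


Comparing "acbabbdc" and "cddccdcb" position by position:
  Position 0: 'a' vs 'c' => differ
  Position 1: 'c' vs 'd' => differ
  Position 2: 'b' vs 'd' => differ
  Position 3: 'a' vs 'c' => differ
  Position 4: 'b' vs 'c' => differ
  Position 5: 'b' vs 'd' => differ
  Position 6: 'd' vs 'c' => differ
  Position 7: 'c' vs 'b' => differ
Total differences (Hamming distance): 8

8


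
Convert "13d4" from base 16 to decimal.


Input: "13d4" in base 16
Positional expansion:
  Digit '1' (value 1) x 16^3 = 4096
  Digit '3' (value 3) x 16^2 = 768
  Digit 'd' (value 13) x 16^1 = 208
  Digit '4' (value 4) x 16^0 = 4
Sum = 5076

5076


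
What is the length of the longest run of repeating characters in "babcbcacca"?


Input: "babcbcacca"
Scanning for longest run:
  Position 1 ('a'): new char, reset run to 1
  Position 2 ('b'): new char, reset run to 1
  Position 3 ('c'): new char, reset run to 1
  Position 4 ('b'): new char, reset run to 1
  Position 5 ('c'): new char, reset run to 1
  Position 6 ('a'): new char, reset run to 1
  Position 7 ('c'): new char, reset run to 1
  Position 8 ('c'): continues run of 'c', length=2
  Position 9 ('a'): new char, reset run to 1
Longest run: 'c' with length 2

2


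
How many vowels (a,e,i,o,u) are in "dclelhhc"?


Input: dclelhhc
Checking each character:
  'd' at position 0: consonant
  'c' at position 1: consonant
  'l' at position 2: consonant
  'e' at position 3: vowel (running total: 1)
  'l' at position 4: consonant
  'h' at position 5: consonant
  'h' at position 6: consonant
  'c' at position 7: consonant
Total vowels: 1

1


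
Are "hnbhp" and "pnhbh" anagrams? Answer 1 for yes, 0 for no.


Strings: "hnbhp", "pnhbh"
Sorted first:  bhhnp
Sorted second: bhhnp
Sorted forms match => anagrams

1


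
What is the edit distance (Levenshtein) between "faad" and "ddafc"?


Computing edit distance: "faad" -> "ddafc"
DP table:
           d    d    a    f    c
      0    1    2    3    4    5
  f   1    1    2    3    3    4
  a   2    2    2    2    3    4
  a   3    3    3    2    3    4
  d   4    3    3    3    3    4
Edit distance = dp[4][5] = 4

4


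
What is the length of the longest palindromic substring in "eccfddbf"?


Input: "eccfddbf"
Checking substrings for palindromes:
  [1:3] "cc" (len 2) => palindrome
  [4:6] "dd" (len 2) => palindrome
Longest palindromic substring: "cc" with length 2

2


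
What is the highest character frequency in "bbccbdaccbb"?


Input: bbccbdaccbb
Character counts:
  'a': 1
  'b': 5
  'c': 4
  'd': 1
Maximum frequency: 5

5


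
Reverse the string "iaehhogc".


Input: iaehhogc
Reading characters right to left:
  Position 7: 'c'
  Position 6: 'g'
  Position 5: 'o'
  Position 4: 'h'
  Position 3: 'h'
  Position 2: 'e'
  Position 1: 'a'
  Position 0: 'i'
Reversed: cgohheai

cgohheai


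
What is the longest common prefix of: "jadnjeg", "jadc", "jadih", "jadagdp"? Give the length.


Words: jadnjeg, jadc, jadih, jadagdp
  Position 0: all 'j' => match
  Position 1: all 'a' => match
  Position 2: all 'd' => match
  Position 3: ('n', 'c', 'i', 'a') => mismatch, stop
LCP = "jad" (length 3)

3


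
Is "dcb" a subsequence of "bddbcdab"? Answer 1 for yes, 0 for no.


Check if "dcb" is a subsequence of "bddbcdab"
Greedy scan:
  Position 0 ('b'): no match needed
  Position 1 ('d'): matches sub[0] = 'd'
  Position 2 ('d'): no match needed
  Position 3 ('b'): no match needed
  Position 4 ('c'): matches sub[1] = 'c'
  Position 5 ('d'): no match needed
  Position 6 ('a'): no match needed
  Position 7 ('b'): matches sub[2] = 'b'
All 3 characters matched => is a subsequence

1


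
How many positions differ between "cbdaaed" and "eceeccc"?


Comparing "cbdaaed" and "eceeccc" position by position:
  Position 0: 'c' vs 'e' => DIFFER
  Position 1: 'b' vs 'c' => DIFFER
  Position 2: 'd' vs 'e' => DIFFER
  Position 3: 'a' vs 'e' => DIFFER
  Position 4: 'a' vs 'c' => DIFFER
  Position 5: 'e' vs 'c' => DIFFER
  Position 6: 'd' vs 'c' => DIFFER
Positions that differ: 7

7


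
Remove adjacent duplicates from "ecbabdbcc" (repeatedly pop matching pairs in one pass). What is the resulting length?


Input: ecbabdbcc
Stack-based adjacent duplicate removal:
  Read 'e': push. Stack: e
  Read 'c': push. Stack: ec
  Read 'b': push. Stack: ecb
  Read 'a': push. Stack: ecba
  Read 'b': push. Stack: ecbab
  Read 'd': push. Stack: ecbabd
  Read 'b': push. Stack: ecbabdb
  Read 'c': push. Stack: ecbabdbc
  Read 'c': matches stack top 'c' => pop. Stack: ecbabdb
Final stack: "ecbabdb" (length 7)

7


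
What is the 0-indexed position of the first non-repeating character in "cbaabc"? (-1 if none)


Input: cbaabc
Character frequencies:
  'a': 2
  'b': 2
  'c': 2
Scanning left to right for freq == 1:
  Position 0 ('c'): freq=2, skip
  Position 1 ('b'): freq=2, skip
  Position 2 ('a'): freq=2, skip
  Position 3 ('a'): freq=2, skip
  Position 4 ('b'): freq=2, skip
  Position 5 ('c'): freq=2, skip
  No unique character found => answer = -1

-1


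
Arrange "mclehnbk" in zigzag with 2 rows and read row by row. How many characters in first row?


Zigzag "mclehnbk" into 2 rows:
Placing characters:
  'm' => row 0
  'c' => row 1
  'l' => row 0
  'e' => row 1
  'h' => row 0
  'n' => row 1
  'b' => row 0
  'k' => row 1
Rows:
  Row 0: "mlhb"
  Row 1: "cenk"
First row length: 4

4


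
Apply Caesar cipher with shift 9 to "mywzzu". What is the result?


Caesar cipher: shift "mywzzu" by 9
  'm' (pos 12) + 9 = pos 21 = 'v'
  'y' (pos 24) + 9 = pos 7 = 'h'
  'w' (pos 22) + 9 = pos 5 = 'f'
  'z' (pos 25) + 9 = pos 8 = 'i'
  'z' (pos 25) + 9 = pos 8 = 'i'
  'u' (pos 20) + 9 = pos 3 = 'd'
Result: vhfiid

vhfiid


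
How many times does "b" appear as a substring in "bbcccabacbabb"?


Searching for "b" in "bbcccabacbabb"
Scanning each position:
  Position 0: "b" => MATCH
  Position 1: "b" => MATCH
  Position 2: "c" => no
  Position 3: "c" => no
  Position 4: "c" => no
  Position 5: "a" => no
  Position 6: "b" => MATCH
  Position 7: "a" => no
  Position 8: "c" => no
  Position 9: "b" => MATCH
  Position 10: "a" => no
  Position 11: "b" => MATCH
  Position 12: "b" => MATCH
Total occurrences: 6

6


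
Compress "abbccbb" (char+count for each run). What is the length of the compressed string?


Input: abbccbb
Runs:
  'a' x 1 => "a1"
  'b' x 2 => "b2"
  'c' x 2 => "c2"
  'b' x 2 => "b2"
Compressed: "a1b2c2b2"
Compressed length: 8

8


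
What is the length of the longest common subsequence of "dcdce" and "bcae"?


LCS of "dcdce" and "bcae"
DP table:
           b    c    a    e
      0    0    0    0    0
  d   0    0    0    0    0
  c   0    0    1    1    1
  d   0    0    1    1    1
  c   0    0    1    1    1
  e   0    0    1    1    2
LCS length = dp[5][4] = 2

2


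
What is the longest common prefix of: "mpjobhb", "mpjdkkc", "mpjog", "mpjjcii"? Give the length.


Words: mpjobhb, mpjdkkc, mpjog, mpjjcii
  Position 0: all 'm' => match
  Position 1: all 'p' => match
  Position 2: all 'j' => match
  Position 3: ('o', 'd', 'o', 'j') => mismatch, stop
LCP = "mpj" (length 3)

3


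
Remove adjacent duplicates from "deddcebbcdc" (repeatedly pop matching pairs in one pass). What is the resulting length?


Input: deddcebbcdc
Stack-based adjacent duplicate removal:
  Read 'd': push. Stack: d
  Read 'e': push. Stack: de
  Read 'd': push. Stack: ded
  Read 'd': matches stack top 'd' => pop. Stack: de
  Read 'c': push. Stack: dec
  Read 'e': push. Stack: dece
  Read 'b': push. Stack: deceb
  Read 'b': matches stack top 'b' => pop. Stack: dece
  Read 'c': push. Stack: decec
  Read 'd': push. Stack: dececd
  Read 'c': push. Stack: dececdc
Final stack: "dececdc" (length 7)

7


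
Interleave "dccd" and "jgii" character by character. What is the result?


Interleaving "dccd" and "jgii":
  Position 0: 'd' from first, 'j' from second => "dj"
  Position 1: 'c' from first, 'g' from second => "cg"
  Position 2: 'c' from first, 'i' from second => "ci"
  Position 3: 'd' from first, 'i' from second => "di"
Result: djcgcidi

djcgcidi


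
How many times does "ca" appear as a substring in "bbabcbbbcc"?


Searching for "ca" in "bbabcbbbcc"
Scanning each position:
  Position 0: "bb" => no
  Position 1: "ba" => no
  Position 2: "ab" => no
  Position 3: "bc" => no
  Position 4: "cb" => no
  Position 5: "bb" => no
  Position 6: "bb" => no
  Position 7: "bc" => no
  Position 8: "cc" => no
Total occurrences: 0

0


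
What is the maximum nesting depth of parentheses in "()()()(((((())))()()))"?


Input: "()()()(((((())))()()))"
Tracking depth:
  Position 0 '(': depth becomes 1
  Position 1 ')': depth becomes 0
  Position 2 '(': depth becomes 1
  Position 3 ')': depth becomes 0
  Position 4 '(': depth becomes 1
  Position 5 ')': depth becomes 0
  Position 6 '(': depth becomes 1
  Position 7 '(': depth becomes 2
  Position 8 '(': depth becomes 3
  Position 9 '(': depth becomes 4
  Position 10 '(': depth becomes 5
  Position 11 '(': depth becomes 6
  Position 12 ')': depth becomes 5
  Position 13 ')': depth becomes 4
  Position 14 ')': depth becomes 3
  Position 15 ')': depth becomes 2
  Position 16 '(': depth becomes 3
  Position 17 ')': depth becomes 2
  Position 18 '(': depth becomes 3
  Position 19 ')': depth becomes 2
  Position 20 ')': depth becomes 1
  Position 21 ')': depth becomes 0
Maximum depth reached: 6

6


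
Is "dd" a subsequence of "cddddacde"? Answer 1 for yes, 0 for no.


Check if "dd" is a subsequence of "cddddacde"
Greedy scan:
  Position 0 ('c'): no match needed
  Position 1 ('d'): matches sub[0] = 'd'
  Position 2 ('d'): matches sub[1] = 'd'
  Position 3 ('d'): no match needed
  Position 4 ('d'): no match needed
  Position 5 ('a'): no match needed
  Position 6 ('c'): no match needed
  Position 7 ('d'): no match needed
  Position 8 ('e'): no match needed
All 2 characters matched => is a subsequence

1


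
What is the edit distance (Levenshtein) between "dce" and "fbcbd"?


Computing edit distance: "dce" -> "fbcbd"
DP table:
           f    b    c    b    d
      0    1    2    3    4    5
  d   1    1    2    3    4    4
  c   2    2    2    2    3    4
  e   3    3    3    3    3    4
Edit distance = dp[3][5] = 4

4


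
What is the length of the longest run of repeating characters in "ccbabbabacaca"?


Input: "ccbabbabacaca"
Scanning for longest run:
  Position 1 ('c'): continues run of 'c', length=2
  Position 2 ('b'): new char, reset run to 1
  Position 3 ('a'): new char, reset run to 1
  Position 4 ('b'): new char, reset run to 1
  Position 5 ('b'): continues run of 'b', length=2
  Position 6 ('a'): new char, reset run to 1
  Position 7 ('b'): new char, reset run to 1
  Position 8 ('a'): new char, reset run to 1
  Position 9 ('c'): new char, reset run to 1
  Position 10 ('a'): new char, reset run to 1
  Position 11 ('c'): new char, reset run to 1
  Position 12 ('a'): new char, reset run to 1
Longest run: 'c' with length 2

2


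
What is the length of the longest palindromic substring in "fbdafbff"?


Input: "fbdafbff"
Checking substrings for palindromes:
  [4:7] "fbf" (len 3) => palindrome
  [6:8] "ff" (len 2) => palindrome
Longest palindromic substring: "fbf" with length 3

3


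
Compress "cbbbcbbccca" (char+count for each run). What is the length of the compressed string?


Input: cbbbcbbccca
Runs:
  'c' x 1 => "c1"
  'b' x 3 => "b3"
  'c' x 1 => "c1"
  'b' x 2 => "b2"
  'c' x 3 => "c3"
  'a' x 1 => "a1"
Compressed: "c1b3c1b2c3a1"
Compressed length: 12

12


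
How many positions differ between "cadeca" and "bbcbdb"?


Comparing "cadeca" and "bbcbdb" position by position:
  Position 0: 'c' vs 'b' => DIFFER
  Position 1: 'a' vs 'b' => DIFFER
  Position 2: 'd' vs 'c' => DIFFER
  Position 3: 'e' vs 'b' => DIFFER
  Position 4: 'c' vs 'd' => DIFFER
  Position 5: 'a' vs 'b' => DIFFER
Positions that differ: 6

6


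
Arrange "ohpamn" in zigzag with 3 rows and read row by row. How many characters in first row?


Zigzag "ohpamn" into 3 rows:
Placing characters:
  'o' => row 0
  'h' => row 1
  'p' => row 2
  'a' => row 1
  'm' => row 0
  'n' => row 1
Rows:
  Row 0: "om"
  Row 1: "han"
  Row 2: "p"
First row length: 2

2


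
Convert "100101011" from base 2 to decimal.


Input: "100101011" in base 2
Positional expansion:
  Digit '1' (value 1) x 2^8 = 256
  Digit '0' (value 0) x 2^7 = 0
  Digit '0' (value 0) x 2^6 = 0
  Digit '1' (value 1) x 2^5 = 32
  Digit '0' (value 0) x 2^4 = 0
  Digit '1' (value 1) x 2^3 = 8
  Digit '0' (value 0) x 2^2 = 0
  Digit '1' (value 1) x 2^1 = 2
  Digit '1' (value 1) x 2^0 = 1
Sum = 299

299


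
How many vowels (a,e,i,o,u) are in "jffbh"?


Input: jffbh
Checking each character:
  'j' at position 0: consonant
  'f' at position 1: consonant
  'f' at position 2: consonant
  'b' at position 3: consonant
  'h' at position 4: consonant
Total vowels: 0

0


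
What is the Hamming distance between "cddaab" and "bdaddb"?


Comparing "cddaab" and "bdaddb" position by position:
  Position 0: 'c' vs 'b' => differ
  Position 1: 'd' vs 'd' => same
  Position 2: 'd' vs 'a' => differ
  Position 3: 'a' vs 'd' => differ
  Position 4: 'a' vs 'd' => differ
  Position 5: 'b' vs 'b' => same
Total differences (Hamming distance): 4

4


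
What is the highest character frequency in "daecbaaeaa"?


Input: daecbaaeaa
Character counts:
  'a': 5
  'b': 1
  'c': 1
  'd': 1
  'e': 2
Maximum frequency: 5

5


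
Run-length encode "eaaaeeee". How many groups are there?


Input: eaaaeeee
Scanning for consecutive runs:
  Group 1: 'e' x 1 (positions 0-0)
  Group 2: 'a' x 3 (positions 1-3)
  Group 3: 'e' x 4 (positions 4-7)
Total groups: 3

3


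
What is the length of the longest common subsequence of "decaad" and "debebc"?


LCS of "decaad" and "debebc"
DP table:
           d    e    b    e    b    c
      0    0    0    0    0    0    0
  d   0    1    1    1    1    1    1
  e   0    1    2    2    2    2    2
  c   0    1    2    2    2    2    3
  a   0    1    2    2    2    2    3
  a   0    1    2    2    2    2    3
  d   0    1    2    2    2    2    3
LCS length = dp[6][6] = 3

3


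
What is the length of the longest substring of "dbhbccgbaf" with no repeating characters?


Input: "dbhbccgbaf"
Sliding window (track last position of each char):
  Position 0 ('d'): window [0,0] length 1 -- new best
  Position 1 ('b'): window [0,1] length 2 -- new best
  Position 2 ('h'): window [0,2] length 3 -- new best
  Position 3 ('b'): repeat (last at 1), move window start to 2
  Position 3 ('b'): window [2,3] length 2
  Position 4 ('c'): window [2,4] length 3
  Position 5 ('c'): repeat (last at 4), move window start to 5
  Position 5 ('c'): window [5,5] length 1
  Position 6 ('g'): window [5,6] length 2
  Position 7 ('b'): window [5,7] length 3
  Position 8 ('a'): window [5,8] length 4 -- new best
  Position 9 ('f'): window [5,9] length 5 -- new best
Longest substring with no repeats: "cgbaf" with length 5

5


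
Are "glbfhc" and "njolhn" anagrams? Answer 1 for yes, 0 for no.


Strings: "glbfhc", "njolhn"
Sorted first:  bcfghl
Sorted second: hjlnno
Differ at position 0: 'b' vs 'h' => not anagrams

0
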